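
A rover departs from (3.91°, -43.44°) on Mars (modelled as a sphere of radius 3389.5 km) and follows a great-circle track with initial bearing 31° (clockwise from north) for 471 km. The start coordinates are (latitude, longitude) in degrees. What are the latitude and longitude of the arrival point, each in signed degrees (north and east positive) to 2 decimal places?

10.72°, -39.28°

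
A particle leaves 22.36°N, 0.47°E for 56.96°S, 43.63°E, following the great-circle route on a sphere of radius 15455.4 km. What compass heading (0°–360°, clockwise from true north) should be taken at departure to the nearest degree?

With φ₁ = 0.3903, φ₂ = -0.9941, Δλ = 0.7533 rad, the forward-azimuth formula gives
θ = atan2( sin Δλ cos φ₂ , cos φ₁ sin φ₂ − sin φ₁ cos φ₂ cos Δλ ) = atan2(0.3730, -0.9266) = 158.07°.
So the initial bearing is 158°.

158°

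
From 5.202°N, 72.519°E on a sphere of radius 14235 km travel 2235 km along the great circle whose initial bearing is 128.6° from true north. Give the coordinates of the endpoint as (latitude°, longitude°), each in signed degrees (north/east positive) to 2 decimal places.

-0.44°, 79.54°

Angular distance δ = d/R = 2235/14235 = 0.15701 rad; initial bearing θ = 2.2445 rad.
sin φ₂ = sin φ₁ cos δ + cos φ₁ sin δ cos θ = (0.0907)(0.9877) + (0.9959)(0.1564)(-0.6239) = -0.0076, so φ₂ = -0.44°.
Δλ = atan2(sin θ sin δ cos φ₁, cos δ − sin φ₁ sin φ₂) = atan2(0.1217, 0.9884) = 7.019°.
λ₂ = 72.519° + 7.019° = 79.54°.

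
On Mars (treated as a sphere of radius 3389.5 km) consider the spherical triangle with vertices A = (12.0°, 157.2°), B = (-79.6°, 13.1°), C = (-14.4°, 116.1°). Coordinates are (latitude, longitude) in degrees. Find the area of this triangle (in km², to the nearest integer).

Side lengths (central angles): a = 1.3641, b = 0.8470, c = 1.9257 rad; semiperimeter s = 2.0684.
By l'Huilier's theorem, tan(E/4) = √[tan(s/2) tan((s−a)/2) tan((s−b)/2) tan((s−c)/2)], giving spherical excess E = 0.6960 rad.
Area = E·R² = 0.6960 × (3389.5)² ≈ 7996334 km².

7996334 km²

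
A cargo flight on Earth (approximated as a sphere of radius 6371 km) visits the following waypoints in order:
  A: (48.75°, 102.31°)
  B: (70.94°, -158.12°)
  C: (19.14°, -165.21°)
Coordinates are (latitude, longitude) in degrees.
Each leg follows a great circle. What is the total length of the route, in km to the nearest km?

11067 km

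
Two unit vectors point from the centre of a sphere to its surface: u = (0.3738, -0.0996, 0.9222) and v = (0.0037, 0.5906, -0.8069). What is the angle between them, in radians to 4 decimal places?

2.5007 rad

u·v = -0.8016; |u| = 1.0000, |v| = 1.0000.
cos θ = (u·v)/(|u||v|) = -0.8016, so θ = 2.5007 rad.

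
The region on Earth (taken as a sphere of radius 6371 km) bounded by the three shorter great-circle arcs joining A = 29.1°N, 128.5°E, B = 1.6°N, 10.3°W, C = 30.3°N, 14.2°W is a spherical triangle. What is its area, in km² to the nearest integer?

27262437 km²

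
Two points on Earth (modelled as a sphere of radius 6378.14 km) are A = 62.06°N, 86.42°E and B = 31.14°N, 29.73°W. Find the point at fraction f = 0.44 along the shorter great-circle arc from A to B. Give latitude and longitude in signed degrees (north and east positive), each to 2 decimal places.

The central angle between A and B is δ = 1.2869 rad.
With f = 0.44, the slerp weights are sin((1−f)δ)/sin δ = 0.6874 and sin(fδ)/sin δ = 0.5588.
Weighted sum of the unit vectors: (0.6874)·(0.0293,0.4676,0.8834) + (0.5588)·(0.7432,-0.4245,0.5171) = (0.4355, 0.0843, 0.8963).
Converting back: φ = atan2(z, √(x²+y²)) = 63.67°, λ = atan2(y, x) = 10.95°.

63.67°, 10.95°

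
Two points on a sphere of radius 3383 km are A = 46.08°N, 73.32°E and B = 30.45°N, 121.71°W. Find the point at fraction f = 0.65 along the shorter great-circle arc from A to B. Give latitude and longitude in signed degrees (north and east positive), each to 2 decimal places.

65.05°, -136.50°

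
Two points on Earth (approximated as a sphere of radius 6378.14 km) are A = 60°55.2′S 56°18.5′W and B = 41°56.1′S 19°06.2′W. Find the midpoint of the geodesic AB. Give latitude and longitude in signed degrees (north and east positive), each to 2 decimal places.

-52.85°, -33.67°

The central angle between A and B is δ = 0.5115 rad.
With f = 0.5, the slerp weights are sin((1−f)δ)/sin δ = 0.5168 and sin(fδ)/sin δ = 0.5168.
Weighted sum of the unit vectors: (0.5168)·(0.2696,-0.4044,-0.8739) + (0.5168)·(0.7029,-0.2435,-0.6683) = (0.5026, -0.3348, -0.7970).
Converting back: φ = atan2(z, √(x²+y²)) = -52.85°, λ = atan2(y, x) = -33.67°.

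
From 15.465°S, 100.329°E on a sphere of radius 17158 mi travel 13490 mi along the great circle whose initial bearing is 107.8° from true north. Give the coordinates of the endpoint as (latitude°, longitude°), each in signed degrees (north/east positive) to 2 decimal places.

Angular distance δ = d/R = 13490/17158 = 0.78622 rad; initial bearing θ = 1.8815 rad.
sin φ₂ = sin φ₁ cos δ + cos φ₁ sin δ cos θ = (-0.2666)(0.7065) + (0.9638)(0.7077)(-0.3057) = -0.3969, so φ₂ = -23.38°.
Δλ = atan2(sin θ sin δ cos φ₁, cos δ − sin φ₁ sin φ₂) = atan2(0.6494, 0.6007) = 47.232°.
λ₂ = 100.329° + 47.232° = 147.56°.

-23.38°, 147.56°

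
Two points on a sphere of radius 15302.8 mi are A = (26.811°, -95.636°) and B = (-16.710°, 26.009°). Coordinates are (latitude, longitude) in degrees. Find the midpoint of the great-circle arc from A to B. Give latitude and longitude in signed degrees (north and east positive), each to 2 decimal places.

10.25°, -31.20°

Central angle δ = 2.1873 rad. Interpolating on the sphere with fraction f = 0.5:
P = [sin((1−f)δ)·A + sin(fδ)·B] / sin δ = 1.0887·A + 1.0887·B in Cartesian coordinates,
giving P = (0.8417, -0.5097, 0.1780), i.e. latitude 10.25°, longitude -31.20°.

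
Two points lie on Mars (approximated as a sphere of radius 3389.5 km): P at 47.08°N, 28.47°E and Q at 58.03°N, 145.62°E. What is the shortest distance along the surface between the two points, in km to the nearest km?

3717 km

Let φ₁ = 0.8217 rad, φ₂ = 1.0128 rad, and Δλ = 2.0447 rad.
cos c = sin φ₁ sin φ₂ + cos φ₁ cos φ₂ cos Δλ = (0.7323)(0.8483) + (0.6810)(0.5295)(-0.4563) = 0.45670,
so c = arccos(0.45670) = 1.09651 rad.
Distance = R·c = 3389.5 × 1.0965 ≈ 3717 km.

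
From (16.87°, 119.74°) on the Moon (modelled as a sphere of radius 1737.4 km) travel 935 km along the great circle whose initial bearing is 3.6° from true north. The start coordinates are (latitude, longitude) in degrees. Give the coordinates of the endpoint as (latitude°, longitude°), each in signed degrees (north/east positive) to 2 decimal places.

Angular distance δ = d/R = 935/1737.4 = 0.53816 rad; initial bearing θ = 0.0628 rad.
sin φ₂ = sin φ₁ cos δ + cos φ₁ sin δ cos θ = (0.2902)(0.8587) + (0.9570)(0.5126)(0.9980) = 0.7387, so φ₂ = 47.62°.
Δλ = atan2(sin θ sin δ cos φ₁, cos δ − sin φ₁ sin φ₂) = atan2(0.0308, 0.6443) = 2.737°.
λ₂ = 119.740° + 2.737° = 122.48°.

47.62°, 122.48°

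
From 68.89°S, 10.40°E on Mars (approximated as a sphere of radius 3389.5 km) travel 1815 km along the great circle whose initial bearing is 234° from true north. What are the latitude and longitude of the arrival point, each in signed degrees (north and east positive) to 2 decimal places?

Angular distance δ = d/R = 1815/3389.5 = 0.53548 rad; initial bearing θ = 4.0841 rad.
sin φ₂ = sin φ₁ cos δ + cos φ₁ sin δ cos θ = (-0.9329)(0.8600) + (0.3602)(0.5103)(-0.5878) = -0.9103, so φ₂ = -65.55°.
Δλ = atan2(sin θ sin δ cos φ₁, cos δ − sin φ₁ sin φ₂) = atan2(-0.1487, 0.0108) = -85.850°.
λ₂ = 10.400° − 85.850° = -75.45°.

-65.55°, -75.45°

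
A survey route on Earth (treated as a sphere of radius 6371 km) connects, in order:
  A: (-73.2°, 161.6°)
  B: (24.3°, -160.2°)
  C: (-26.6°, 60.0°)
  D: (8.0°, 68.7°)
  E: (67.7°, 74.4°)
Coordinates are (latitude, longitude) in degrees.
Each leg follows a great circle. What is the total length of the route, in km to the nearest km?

37805 km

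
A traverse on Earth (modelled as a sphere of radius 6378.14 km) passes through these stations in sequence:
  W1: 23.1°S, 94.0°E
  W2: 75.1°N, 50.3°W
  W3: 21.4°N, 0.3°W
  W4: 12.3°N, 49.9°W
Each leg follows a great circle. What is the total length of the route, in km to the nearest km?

Leg W1→W2: central angle 2.1788 rad, distance 13896.6 km.
Leg W2→W3: central angle 1.0397 rad, distance 6631.2 km.
Leg W3→W4: central angle 0.8402 rad, distance 5358.9 km.
Total: 13896.6 + 6631.2 + 5358.9 ≈ 25887 km.

25887 km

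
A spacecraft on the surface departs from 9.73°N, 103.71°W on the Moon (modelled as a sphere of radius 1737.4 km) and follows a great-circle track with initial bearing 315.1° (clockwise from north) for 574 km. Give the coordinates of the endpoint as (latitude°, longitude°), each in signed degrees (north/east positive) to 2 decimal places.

Angular distance δ = d/R = 574/1737.4 = 0.33038 rad; initial bearing θ = 5.4995 rad.
sin φ₂ = sin φ₁ cos δ + cos φ₁ sin δ cos θ = (0.1690)(0.9459) + (0.9856)(0.3244)(0.7083) = 0.3863, so φ₂ = 22.73°.
Δλ = atan2(sin θ sin δ cos φ₁, cos δ − sin φ₁ sin φ₂) = atan2(-0.2257, 0.8806) = -14.375°.
λ₂ = -103.710° − 14.375° = -118.08°.

22.73°, -118.08°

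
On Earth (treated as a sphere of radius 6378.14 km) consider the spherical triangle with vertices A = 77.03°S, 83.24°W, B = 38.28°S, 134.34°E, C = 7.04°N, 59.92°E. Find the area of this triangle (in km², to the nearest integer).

Side lengths (central angles): a = 1.4371, b = 1.8731, c = 1.0882 rad; semiperimeter s = 2.1992.
By l'Huilier's theorem, tan(E/4) = √[tan(s/2) tan((s−a)/2) tan((s−b)/2) tan((s−c)/2)], giving spherical excess E = 1.1045 rad.
Area = E·R² = 1.1045 × (6378.14)² ≈ 44931696 km².

44931696 km²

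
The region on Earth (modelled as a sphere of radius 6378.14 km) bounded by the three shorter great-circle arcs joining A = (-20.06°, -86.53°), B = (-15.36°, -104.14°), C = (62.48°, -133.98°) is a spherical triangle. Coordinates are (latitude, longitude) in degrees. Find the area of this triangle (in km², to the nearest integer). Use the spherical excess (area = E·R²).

9727126 km²

Side lengths (central angles): a = 1.4186, b = 1.5815, c = 0.3039 rad; semiperimeter s = 1.6520.
By l'Huilier's theorem, tan(E/4) = √[tan(s/2) tan((s−a)/2) tan((s−b)/2) tan((s−c)/2)], giving spherical excess E = 0.2391 rad.
Area = E·R² = 0.2391 × (6378.14)² ≈ 9727126 km².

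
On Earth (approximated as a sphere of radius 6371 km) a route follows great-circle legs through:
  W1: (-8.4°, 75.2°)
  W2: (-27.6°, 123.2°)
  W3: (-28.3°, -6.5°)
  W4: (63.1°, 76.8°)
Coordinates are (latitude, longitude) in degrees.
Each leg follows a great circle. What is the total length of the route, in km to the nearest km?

29736 km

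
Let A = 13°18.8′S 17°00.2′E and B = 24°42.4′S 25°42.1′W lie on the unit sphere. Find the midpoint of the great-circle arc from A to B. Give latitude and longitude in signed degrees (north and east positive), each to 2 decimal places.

-20.30°, -3.58°

Central angle δ = 0.7289 rad. Interpolating on the sphere with fraction f = 0.5:
P = [sin((1−f)δ)·A + sin(fδ)·B] / sin δ = 0.5352·A + 0.5352·B in Cartesian coordinates,
giving P = (0.9361, -0.0586, -0.3469), i.e. latitude -20.30°, longitude -3.58°.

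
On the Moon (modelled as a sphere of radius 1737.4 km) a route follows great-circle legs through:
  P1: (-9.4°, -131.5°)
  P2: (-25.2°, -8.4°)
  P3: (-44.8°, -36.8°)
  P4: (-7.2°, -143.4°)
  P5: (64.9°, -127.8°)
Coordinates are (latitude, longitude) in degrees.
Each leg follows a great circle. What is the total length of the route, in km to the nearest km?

9532 km

Leg P1→P2: central angle 2.0020 rad, distance 3478.3 km.
Leg P2→P3: central angle 0.5261 rad, distance 914.0 km.
Leg P3→P4: central angle 1.6838 rad, distance 2925.5 km.
Leg P4→P5: central angle 1.2746 rad, distance 2214.5 km.
Total: 3478.3 + 914.0 + 2925.5 + 2214.5 ≈ 9532 km.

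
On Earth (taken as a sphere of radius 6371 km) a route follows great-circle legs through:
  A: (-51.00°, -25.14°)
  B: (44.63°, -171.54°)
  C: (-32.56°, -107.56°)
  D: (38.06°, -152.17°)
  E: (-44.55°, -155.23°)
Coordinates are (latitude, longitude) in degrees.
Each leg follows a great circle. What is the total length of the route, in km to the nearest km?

46474 km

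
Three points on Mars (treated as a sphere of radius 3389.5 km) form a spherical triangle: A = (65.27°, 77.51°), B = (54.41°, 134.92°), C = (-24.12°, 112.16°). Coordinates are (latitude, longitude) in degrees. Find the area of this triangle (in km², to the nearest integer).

5126517 km²

Side lengths (central angles): a = 1.4126, b = 1.6279, c = 0.5161 rad; semiperimeter s = 1.7783.
By l'Huilier's theorem, tan(E/4) = √[tan(s/2) tan((s−a)/2) tan((s−b)/2) tan((s−c)/2)], giving spherical excess E = 0.4462 rad.
Area = E·R² = 0.4462 × (3389.5)² ≈ 5126517 km².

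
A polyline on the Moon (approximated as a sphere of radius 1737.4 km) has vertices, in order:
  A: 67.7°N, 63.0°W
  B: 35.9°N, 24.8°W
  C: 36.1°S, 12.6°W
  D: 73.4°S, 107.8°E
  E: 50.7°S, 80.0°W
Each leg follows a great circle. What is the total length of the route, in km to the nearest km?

Leg A→B: central angle 0.6696 rad, distance 1163.4 km.
Leg B→C: central angle 1.2721 rad, distance 2210.2 km.
Leg C→D: central angle 1.1065 rad, distance 1922.4 km.
Leg D→E: central angle 0.9736 rad, distance 1691.6 km.
Total: 1163.4 + 2210.2 + 1922.4 + 1691.6 ≈ 6988 km.

6988 km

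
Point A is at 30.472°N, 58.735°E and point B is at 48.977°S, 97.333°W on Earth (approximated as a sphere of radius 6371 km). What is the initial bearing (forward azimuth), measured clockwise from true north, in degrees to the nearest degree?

With φ₁ = 0.5318, φ₂ = -0.8548, Δλ = -2.7239 rad, the forward-azimuth formula gives
θ = atan2( sin Δλ cos φ₂ , cos φ₁ sin φ₂ − sin φ₁ cos φ₂ cos Δλ ) = atan2(-0.2663, -0.3460) = -142.42°.
Adding 360° brings this into [0°, 360°): 218°.

218°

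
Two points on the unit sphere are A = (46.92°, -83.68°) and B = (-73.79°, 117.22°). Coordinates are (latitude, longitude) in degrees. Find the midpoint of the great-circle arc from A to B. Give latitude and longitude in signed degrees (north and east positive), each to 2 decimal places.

The central angle between A and B is δ = 2.6456 rad.
With f = 0.5, the slerp weights are sin((1−f)δ)/sin δ = 2.0369 and sin(fδ)/sin δ = 2.0369.
Weighted sum of the unit vectors: (2.0369)·(0.0752,-0.6789,0.7304) + (2.0369)·(-0.1277,0.2482,-0.9602) = (-0.1069, -0.8771, -0.4682).
Converting back: φ = atan2(z, √(x²+y²)) = -27.92°, λ = atan2(y, x) = -96.95°.

-27.92°, -96.95°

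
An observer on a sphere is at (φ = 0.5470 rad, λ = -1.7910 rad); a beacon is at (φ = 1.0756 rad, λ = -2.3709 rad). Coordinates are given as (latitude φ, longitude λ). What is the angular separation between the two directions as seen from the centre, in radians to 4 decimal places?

Let φ₁ = 0.5470 rad, φ₂ = 1.0756 rad, and Δλ = -0.5799 rad.
Haversine: a = sin²(Δφ/2) + cos φ₁ cos φ₂ sin²(Δλ/2) = 0.0682 + (0.8541)(0.4752)(0.0817) = 0.10142.
Central angle c = 2·arcsin(√a) = 0.64822 rad.
So the angular separation is 0.6482 rad.

0.6482 rad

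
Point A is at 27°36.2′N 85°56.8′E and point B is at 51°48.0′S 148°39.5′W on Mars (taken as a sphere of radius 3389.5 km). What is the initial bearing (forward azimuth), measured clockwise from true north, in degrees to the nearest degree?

With φ₁ = 0.4818, φ₂ = -0.9041, Δλ = 2.1886 rad, the forward-azimuth formula gives
θ = atan2( sin Δλ cos φ₂ , cos φ₁ sin φ₂ − sin φ₁ cos φ₂ cos Δλ ) = atan2(0.5041, -0.5304) = 136.46°.
So the initial bearing is 136°.

136°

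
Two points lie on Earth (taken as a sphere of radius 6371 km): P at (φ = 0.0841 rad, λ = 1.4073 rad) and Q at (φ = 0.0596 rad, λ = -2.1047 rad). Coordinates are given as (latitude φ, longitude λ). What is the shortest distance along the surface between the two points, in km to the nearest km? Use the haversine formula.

17486 km

In radians: φ₁ = 0.0841, φ₂ = 0.0596, Δλ = 158.777° = 2.7712 rad.
Haversine: a = sin²(Δφ/2) + cos φ₁ cos φ₂ sin²(Δλ/2) = 0.0002 + (0.9965)(0.9982)(0.9661) = 0.96112.
Central angle c = 2·arcsin(√a) = 2.74461 rad.
Distance = R·c = 6371 × 2.7446 ≈ 17486 km.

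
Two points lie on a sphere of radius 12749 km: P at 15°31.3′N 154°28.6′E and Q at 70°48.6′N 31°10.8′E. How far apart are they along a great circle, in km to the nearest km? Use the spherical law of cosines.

In radians: φ₁ = 0.2709, φ₂ = 1.2359, Δλ = -123.297° = -2.1519 rad.
cos c = sin φ₁ sin φ₂ + cos φ₁ cos φ₂ cos Δλ = (0.2676)(0.9444) + (0.9635)(0.3287)(-0.5490) = 0.07887,
so c = arccos(0.07887) = 1.49185 rad.
Distance = R·c = 12749 × 1.4918 ≈ 19020 km.

19020 km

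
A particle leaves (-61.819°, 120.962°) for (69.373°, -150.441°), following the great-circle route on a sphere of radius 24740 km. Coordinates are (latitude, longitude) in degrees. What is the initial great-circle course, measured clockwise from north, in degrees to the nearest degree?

38°

Δλ = 88.597° = 1.5463 rad.
y = sin Δλ · cos φ₂ = (0.9997)(0.3523) = 0.3522
x = cos φ₁ sin φ₂ − sin φ₁ cos φ₂ cos Δλ = (0.4723)(0.9359) − (-0.8815)(0.3523)(0.0245) = 0.4496
θ = atan2(y, x) = 38.07°, so the bearing is 38°.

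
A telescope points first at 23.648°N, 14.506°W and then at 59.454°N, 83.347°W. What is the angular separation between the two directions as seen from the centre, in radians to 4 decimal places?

1.0315 rad

With latitudes φ₁ = 23.648°, φ₂ = 59.454° and longitude difference Δλ = -68.841°:
Haversine: a = sin²(Δφ/2) + cos φ₁ cos φ₂ sin²(Δλ/2) = 0.0945 + (0.9160)(0.5082)(0.3195) = 0.24325.
Central angle c = 2·arcsin(√a) = 1.03154 rad.
So the angular separation is 1.0315 rad.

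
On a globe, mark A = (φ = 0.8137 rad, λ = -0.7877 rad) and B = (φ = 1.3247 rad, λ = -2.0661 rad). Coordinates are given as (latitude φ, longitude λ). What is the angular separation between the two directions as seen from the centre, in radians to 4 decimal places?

In radians: φ₁ = 0.8137, φ₂ = 1.3247, Δλ = -73.247° = -1.2784 rad.
Haversine: a = sin²(Δφ/2) + cos φ₁ cos φ₂ sin²(Δλ/2) = 0.0639 + (0.6868)(0.2436)(0.3559) = 0.12342.
Central angle c = 2·arcsin(√a) = 0.71794 rad.
So the angular separation is 0.7179 rad.

0.7179 rad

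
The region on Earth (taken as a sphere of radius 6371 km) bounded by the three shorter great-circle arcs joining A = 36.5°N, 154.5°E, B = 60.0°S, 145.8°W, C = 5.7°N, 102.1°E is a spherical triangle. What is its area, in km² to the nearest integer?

55758915 km²

Side lengths (central angles): a = 1.8475, b = 0.9919, c = 1.8885 rad; semiperimeter s = 2.3639.
By l'Huilier's theorem, tan(E/4) = √[tan(s/2) tan((s−a)/2) tan((s−b)/2) tan((s−c)/2)], giving spherical excess E = 1.3737 rad.
Area = E·R² = 1.3737 × (6371)² ≈ 55758915 km².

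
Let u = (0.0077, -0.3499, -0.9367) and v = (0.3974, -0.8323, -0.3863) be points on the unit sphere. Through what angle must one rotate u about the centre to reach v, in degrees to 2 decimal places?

u·v = 0.6561; |u| = 0.9999, |v| = 0.9999.
cos θ = (u·v)/(|u||v|) = 0.6562, so θ = 48.99°.

48.99°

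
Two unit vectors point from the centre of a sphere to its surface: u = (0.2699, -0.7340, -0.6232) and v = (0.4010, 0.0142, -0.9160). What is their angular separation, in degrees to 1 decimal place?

48.0°

u·v = 0.6687; |u| = 1.0000, |v| = 1.0000.
cos θ = (u·v)/(|u||v|) = 0.6686, so θ = 48.0°.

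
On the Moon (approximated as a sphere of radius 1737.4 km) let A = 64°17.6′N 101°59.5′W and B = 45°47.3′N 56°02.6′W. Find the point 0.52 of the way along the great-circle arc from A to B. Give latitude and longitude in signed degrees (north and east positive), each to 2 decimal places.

56.71°, -72.50°

Central angle δ = 0.5431 rad. Interpolating on the sphere with fraction f = 0.52:
P = [sin((1−f)δ)·A + sin(fδ)·B] / sin δ = 0.4987·A + 0.5392·B in Cartesian coordinates,
giving P = (0.1651, -0.5235, 0.8359), i.e. latitude 56.71°, longitude -72.50°.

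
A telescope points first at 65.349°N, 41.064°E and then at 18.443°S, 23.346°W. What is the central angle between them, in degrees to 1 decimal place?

Let φ₁ = 1.1406 rad, φ₂ = -0.3219 rad, and Δλ = -1.1242 rad.
cos c = sin φ₁ sin φ₂ + cos φ₁ cos φ₂ cos Δλ = (0.9089)(-0.3164) + (0.4171)(0.9486)(0.4319) = -0.11663,
so c = arccos(-0.11663) = 1.68769 rad.
So the angular separation is 96.7°.

96.7°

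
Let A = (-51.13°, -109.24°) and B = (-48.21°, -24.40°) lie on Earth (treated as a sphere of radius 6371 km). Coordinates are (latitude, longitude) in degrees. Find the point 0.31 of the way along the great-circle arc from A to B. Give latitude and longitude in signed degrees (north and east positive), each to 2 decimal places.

-57.27°, -83.64°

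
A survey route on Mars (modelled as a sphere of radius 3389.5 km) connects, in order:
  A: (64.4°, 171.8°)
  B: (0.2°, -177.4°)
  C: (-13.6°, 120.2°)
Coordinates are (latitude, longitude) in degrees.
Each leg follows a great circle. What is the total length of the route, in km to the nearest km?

7571 km

Leg A→B: central angle 1.1290 rad, distance 3826.7 km.
Leg B→C: central angle 1.1046 rad, distance 3744.1 km.
Total: 3826.7 + 3744.1 ≈ 7571 km.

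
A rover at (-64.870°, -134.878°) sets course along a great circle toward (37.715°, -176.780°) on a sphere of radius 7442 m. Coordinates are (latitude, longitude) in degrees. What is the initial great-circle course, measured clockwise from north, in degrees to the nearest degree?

326°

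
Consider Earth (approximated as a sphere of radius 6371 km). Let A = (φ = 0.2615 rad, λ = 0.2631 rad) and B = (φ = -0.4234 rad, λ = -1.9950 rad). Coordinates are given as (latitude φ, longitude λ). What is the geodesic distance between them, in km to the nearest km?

With latitudes φ₁ = 14.983°, φ₂ = -24.259° and longitude difference Δλ = -129.380°:
cos c = sin φ₁ sin φ₂ + cos φ₁ cos φ₂ cos Δλ = (0.2585)(-0.4109) + (0.9660)(0.9117)(-0.6345) = -0.66499,
so c = arccos(-0.66499) = 2.29827 rad.
Distance = R·c = 6371 × 2.2983 ≈ 14642 km.

14642 km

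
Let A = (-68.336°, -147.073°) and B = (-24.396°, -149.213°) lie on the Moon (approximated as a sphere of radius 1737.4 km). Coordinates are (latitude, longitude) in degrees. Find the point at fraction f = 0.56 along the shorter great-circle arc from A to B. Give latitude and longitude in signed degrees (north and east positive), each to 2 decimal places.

Central angle δ = 0.7672 rad. Interpolating on the sphere with fraction f = 0.56:
P = [sin((1−f)δ)·A + sin(fδ)·B] / sin δ = 0.4771·A + 0.6001·B in Cartesian coordinates,
giving P = (-0.6173, -0.3755, -0.6913), i.e. latitude -43.73°, longitude -148.69°.

-43.73°, -148.69°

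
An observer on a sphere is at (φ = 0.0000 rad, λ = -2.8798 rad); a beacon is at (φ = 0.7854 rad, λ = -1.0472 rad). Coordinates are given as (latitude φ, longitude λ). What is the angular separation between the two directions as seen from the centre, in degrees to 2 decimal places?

100.55°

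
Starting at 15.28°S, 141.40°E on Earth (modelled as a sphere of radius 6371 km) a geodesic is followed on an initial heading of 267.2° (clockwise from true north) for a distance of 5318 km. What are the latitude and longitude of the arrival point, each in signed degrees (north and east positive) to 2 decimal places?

-12.23°, 92.16°

Angular distance δ = d/R = 5318/6371 = 0.83472 rad; initial bearing θ = 4.6635 rad.
sin φ₂ = sin φ₁ cos δ + cos φ₁ sin δ cos θ = (-0.2635)(0.6714) + (0.9646)(0.7411)(-0.0488) = -0.2119, so φ₂ = -12.23°.
Δλ = atan2(sin θ sin δ cos φ₁, cos δ − sin φ₁ sin φ₂) = atan2(-0.7141, 0.6156) = -49.237°.
λ₂ = 141.400° − 49.237° = 92.16°.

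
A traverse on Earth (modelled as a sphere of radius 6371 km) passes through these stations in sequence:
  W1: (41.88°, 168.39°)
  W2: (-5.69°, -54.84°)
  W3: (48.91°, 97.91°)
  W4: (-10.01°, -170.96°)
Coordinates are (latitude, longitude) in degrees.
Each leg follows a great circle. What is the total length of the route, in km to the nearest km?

39649 km

Leg W1→W2: central angle 2.2218 rad, distance 14155.2 km.
Leg W2→W3: central angle 2.2865 rad, distance 14567.3 km.
Leg W3→W4: central angle 1.7151 rad, distance 10926.7 km.
Total: 14155.2 + 14567.3 + 10926.7 ≈ 39649 km.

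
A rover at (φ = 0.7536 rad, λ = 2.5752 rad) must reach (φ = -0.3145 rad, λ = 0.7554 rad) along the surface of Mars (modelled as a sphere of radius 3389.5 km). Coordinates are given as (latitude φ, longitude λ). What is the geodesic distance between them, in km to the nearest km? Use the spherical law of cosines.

6655 km

With latitudes φ₁ = 43.178°, φ₂ = -18.020° and longitude difference Δλ = -104.267°:
cos c = sin φ₁ sin φ₂ + cos φ₁ cos φ₂ cos Δλ = (0.6843)(-0.3093) + (0.7292)(0.9510)(-0.2464) = -0.38257,
so c = arccos(-0.38257) = 1.96337 rad.
Distance = R·c = 3389.5 × 1.9634 ≈ 6655 km.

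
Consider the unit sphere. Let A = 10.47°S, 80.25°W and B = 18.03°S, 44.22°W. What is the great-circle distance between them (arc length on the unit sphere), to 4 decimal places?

0.6225

In radians: φ₁ = -0.1827, φ₂ = -0.3147, Δλ = 36.030° = 0.6288 rad.
cos c = sin φ₁ sin φ₂ + cos φ₁ cos φ₂ cos Δλ = (-0.1817)(-0.3095) + (0.9834)(0.9509)(0.8087) = 0.81244,
so c = arccos(0.81244) = 0.62247 rad.
On the unit sphere the arc length equals the central angle: 0.6225.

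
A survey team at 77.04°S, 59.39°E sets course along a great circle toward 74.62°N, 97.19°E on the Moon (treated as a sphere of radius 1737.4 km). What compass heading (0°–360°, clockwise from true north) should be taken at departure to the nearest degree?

21°

Δλ = 37.800° = 0.6597 rad.
y = sin Δλ · cos φ₂ = (0.6129)(0.2652) = 0.1626
x = cos φ₁ sin φ₂ − sin φ₁ cos φ₂ cos Δλ = (0.2243)(0.9642) − (-0.9745)(0.2652)(0.7902) = 0.4205
θ = atan2(y, x) = 21.14°, so the bearing is 21°.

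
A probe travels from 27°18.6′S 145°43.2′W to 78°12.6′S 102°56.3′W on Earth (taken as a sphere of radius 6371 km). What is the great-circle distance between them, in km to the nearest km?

Let φ₁ = -0.4766 rad, φ₂ = -1.3650 rad, and Δλ = 0.7467 rad.
cos c = sin φ₁ sin φ₂ + cos φ₁ cos φ₂ cos Δλ = (-0.4588)(-0.9789) + (0.8885)(0.2043)(0.7339) = 0.58237,
so c = arccos(0.58237) = 0.94915 rad.
Distance = R·c = 6371 × 0.9492 ≈ 6047 km.

6047 km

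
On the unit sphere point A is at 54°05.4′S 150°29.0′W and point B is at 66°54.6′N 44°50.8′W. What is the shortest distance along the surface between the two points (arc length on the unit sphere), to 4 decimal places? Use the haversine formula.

With latitudes φ₁ = -54.090°, φ₂ = 66.910° and longitude difference Δλ = 105.637°:
Haversine: a = sin²(Δφ/2) + cos φ₁ cos φ₂ sin²(Δλ/2) = 0.7575 + (0.5865)(0.3922)(0.6348) = 0.90353.
Central angle c = 2·arcsin(√a) = 2.50994 rad.
On the unit sphere the arc length equals the central angle: 2.5099.

2.5099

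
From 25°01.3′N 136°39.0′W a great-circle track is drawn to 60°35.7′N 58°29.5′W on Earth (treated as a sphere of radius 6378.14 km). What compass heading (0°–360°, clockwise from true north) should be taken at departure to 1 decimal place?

Δλ = 78.158° = 1.3641 rad.
y = sin Δλ · cos φ₂ = (0.9787)(0.4910) = 0.4805
x = cos φ₁ sin φ₂ − sin φ₁ cos φ₂ cos Δλ = (0.9061)(0.8712) − (0.4230)(0.4910)(0.2052) = 0.7468
θ = atan2(y, x) = 32.76°, so the bearing is 32.8°.

32.8°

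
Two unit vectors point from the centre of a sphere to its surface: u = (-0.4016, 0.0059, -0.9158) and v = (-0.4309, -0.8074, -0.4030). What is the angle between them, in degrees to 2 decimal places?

57.50°

u·v = 0.5374; |u| = 1.0000, |v| = 1.0000.
cos θ = (u·v)/(|u||v|) = 0.5374, so θ = 57.50°.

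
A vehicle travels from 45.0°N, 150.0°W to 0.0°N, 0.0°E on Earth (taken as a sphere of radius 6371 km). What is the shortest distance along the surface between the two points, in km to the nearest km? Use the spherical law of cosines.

In radians: φ₁ = 0.7854, φ₂ = 0.0000, Δλ = 150.000° = 2.6180 rad.
cos c = sin φ₁ sin φ₂ + cos φ₁ cos φ₂ cos Δλ = (0.7071)(0.0000) + (0.7071)(1.0000)(-0.8660) = -0.61237,
so c = arccos(-0.61237) = 2.22985 rad.
Distance = R·c = 6371 × 2.2299 ≈ 14206 km.

14206 km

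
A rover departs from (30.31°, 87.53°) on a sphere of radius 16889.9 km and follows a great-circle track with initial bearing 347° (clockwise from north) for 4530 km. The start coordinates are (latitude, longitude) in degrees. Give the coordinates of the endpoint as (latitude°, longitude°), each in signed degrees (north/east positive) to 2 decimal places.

Angular distance δ = d/R = 4530/16889.9 = 0.26821 rad; initial bearing θ = 6.0563 rad.
sin φ₂ = sin φ₁ cos δ + cos φ₁ sin δ cos θ = (0.5047)(0.9642) + (0.8633)(0.2650)(0.9744) = 0.7096, so φ₂ = 45.20°.
Δλ = atan2(sin θ sin δ cos φ₁, cos δ − sin φ₁ sin φ₂) = atan2(-0.0515, 0.6062) = -4.853°.
λ₂ = 87.530° − 4.853° = 82.68°.

45.20°, 82.68°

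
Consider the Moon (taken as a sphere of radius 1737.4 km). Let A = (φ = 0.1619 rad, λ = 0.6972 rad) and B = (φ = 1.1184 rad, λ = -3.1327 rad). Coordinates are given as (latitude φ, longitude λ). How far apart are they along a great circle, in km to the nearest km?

3058 km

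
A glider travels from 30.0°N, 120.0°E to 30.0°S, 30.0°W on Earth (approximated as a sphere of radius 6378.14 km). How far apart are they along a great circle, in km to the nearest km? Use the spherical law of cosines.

17154 km

With latitudes φ₁ = 30.000°, φ₂ = -30.000° and longitude difference Δλ = -150.000°:
cos c = sin φ₁ sin φ₂ + cos φ₁ cos φ₂ cos Δλ = (0.5000)(-0.5000) + (0.8660)(0.8660)(-0.8660) = -0.89952,
so c = arccos(-0.89952) = 2.68946 rad.
Distance = R·c = 6378.14 × 2.6895 ≈ 17154 km.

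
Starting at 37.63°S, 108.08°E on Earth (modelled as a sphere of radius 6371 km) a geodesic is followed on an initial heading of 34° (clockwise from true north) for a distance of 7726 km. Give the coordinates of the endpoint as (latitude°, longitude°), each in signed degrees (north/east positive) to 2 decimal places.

Angular distance δ = d/R = 7726/6371 = 1.21268 rad; initial bearing θ = 0.5934 rad.
sin φ₂ = sin φ₁ cos δ + cos φ₁ sin δ cos θ = (-0.6106)(0.3505) + (0.7920)(0.9366)(0.8290) = 0.4009, so φ₂ = 23.64°.
Δλ = atan2(sin θ sin δ cos φ₁, cos δ − sin φ₁ sin φ₂) = atan2(0.4148, 0.5953) = 34.867°.
λ₂ = 108.080° + 34.867° = 142.95°.

23.64°, 142.95°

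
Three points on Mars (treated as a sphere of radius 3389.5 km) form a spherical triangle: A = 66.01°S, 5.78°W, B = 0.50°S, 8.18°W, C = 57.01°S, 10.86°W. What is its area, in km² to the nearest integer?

Side lengths (central angles): a = 0.9870, b = 0.1625, c = 1.1438 rad; semiperimeter s = 1.1467.
By l'Huilier's theorem, tan(E/4) = √[tan(s/2) tan((s−a)/2) tan((s−b)/2) tan((s−c)/2)], giving spherical excess E = 0.0253 rad.
Area = E·R² = 0.0253 × (3389.5)² ≈ 290827 km².

290827 km²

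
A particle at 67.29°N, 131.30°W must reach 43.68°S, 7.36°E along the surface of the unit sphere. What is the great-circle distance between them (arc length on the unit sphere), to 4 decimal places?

2.5806

In radians: φ₁ = 1.1744, φ₂ = -0.7624, Δλ = 138.660° = 2.4201 rad.
cos c = sin φ₁ sin φ₂ + cos φ₁ cos φ₂ cos Δλ = (0.9225)(-0.6906) + (0.3861)(0.7232)(-0.7508) = -0.84672,
so c = arccos(-0.84672) = 2.58058 rad.
On the unit sphere the arc length equals the central angle: 2.5806.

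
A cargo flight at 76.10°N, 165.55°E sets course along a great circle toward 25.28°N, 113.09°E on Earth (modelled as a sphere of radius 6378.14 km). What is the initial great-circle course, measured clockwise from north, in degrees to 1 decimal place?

238.9°

With φ₁ = 1.3282, φ₂ = 0.4412, Δλ = -0.9156 rad, the forward-azimuth formula gives
θ = atan2( sin Δλ cos φ₂ , cos φ₁ sin φ₂ − sin φ₁ cos φ₂ cos Δλ ) = atan2(-0.7170, -0.4322) = -121.08°.
Adding 360° brings this into [0°, 360°): 238.9°.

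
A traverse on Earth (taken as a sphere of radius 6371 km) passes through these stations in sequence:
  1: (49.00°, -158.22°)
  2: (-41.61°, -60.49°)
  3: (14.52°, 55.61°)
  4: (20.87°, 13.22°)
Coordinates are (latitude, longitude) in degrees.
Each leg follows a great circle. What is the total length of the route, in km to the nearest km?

Leg 1→2: central angle 2.1738 rad, distance 13849.5 km.
Leg 2→3: central angle 2.0771 rad, distance 13233.0 km.
Leg 3→4: central angle 0.7115 rad, distance 4532.9 km.
Total: 13849.5 + 13233.0 + 4532.9 ≈ 31615 km.

31615 km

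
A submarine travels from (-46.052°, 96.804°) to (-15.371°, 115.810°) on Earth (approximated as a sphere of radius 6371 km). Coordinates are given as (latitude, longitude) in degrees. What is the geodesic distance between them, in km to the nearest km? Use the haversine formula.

3843 km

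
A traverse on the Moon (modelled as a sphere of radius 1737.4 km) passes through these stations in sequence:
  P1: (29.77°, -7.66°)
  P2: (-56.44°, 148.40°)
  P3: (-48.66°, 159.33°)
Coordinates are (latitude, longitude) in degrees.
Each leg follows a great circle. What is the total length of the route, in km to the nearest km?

4812 km

Leg P1→P2: central angle 2.5912 rad, distance 4502.0 km.
Leg P2→P3: central angle 0.1782 rad, distance 309.5 km.
Total: 4502.0 + 309.5 ≈ 4812 km.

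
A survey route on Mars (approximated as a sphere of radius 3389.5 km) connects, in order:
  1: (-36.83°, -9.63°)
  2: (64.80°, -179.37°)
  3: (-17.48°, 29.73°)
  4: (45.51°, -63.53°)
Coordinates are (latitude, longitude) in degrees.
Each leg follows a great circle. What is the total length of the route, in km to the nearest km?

Leg 1→2: central angle 2.6419 rad, distance 8954.8 km.
Leg 2→3: central angle 2.2480 rad, distance 7619.7 km.
Leg 3→4: central angle 1.8258 rad, distance 6188.7 km.
Total: 8954.8 + 7619.7 + 6188.7 ≈ 22763 km.

22763 km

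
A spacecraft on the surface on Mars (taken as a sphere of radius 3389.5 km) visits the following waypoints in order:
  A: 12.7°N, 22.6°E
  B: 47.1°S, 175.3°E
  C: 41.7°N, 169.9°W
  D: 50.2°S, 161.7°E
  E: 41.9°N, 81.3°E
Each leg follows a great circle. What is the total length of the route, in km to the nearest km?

25991 km

Leg A→B: central angle 2.4206 rad, distance 8204.6 km.
Leg B→C: central angle 1.5667 rad, distance 5310.4 km.
Leg C→D: central angle 1.6616 rad, distance 5632.0 km.
Leg D→E: central angle 2.0193 rad, distance 6844.5 km.
Total: 8204.6 + 5310.4 + 5632.0 + 6844.5 ≈ 25991 km.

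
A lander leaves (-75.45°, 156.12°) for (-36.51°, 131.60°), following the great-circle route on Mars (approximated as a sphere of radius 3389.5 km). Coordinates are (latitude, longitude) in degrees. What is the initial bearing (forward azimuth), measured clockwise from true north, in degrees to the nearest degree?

329°

With φ₁ = -1.3169, φ₂ = -0.6372, Δλ = -0.4280 rad, the forward-azimuth formula gives
θ = atan2( sin Δλ cos φ₂ , cos φ₁ sin φ₂ − sin φ₁ cos φ₂ cos Δλ ) = atan2(-0.3336, 0.5583) = -30.85°.
Adding 360° brings this into [0°, 360°): 329°.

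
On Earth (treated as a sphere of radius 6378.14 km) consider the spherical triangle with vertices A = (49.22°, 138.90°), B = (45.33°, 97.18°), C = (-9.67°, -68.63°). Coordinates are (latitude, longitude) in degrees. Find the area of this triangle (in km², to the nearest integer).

Side lengths (central angles): a = 2.4838, b = 2.3436, c = 0.4923 rad; semiperimeter s = 2.6599.
By l'Huilier's theorem, tan(E/4) = √[tan(s/2) tan((s−a)/2) tan((s−b)/2) tan((s−c)/2)], giving spherical excess E = 1.2711 rad.
Area = E·R² = 1.2711 × (6378.14)² ≈ 51708461 km².

51708461 km²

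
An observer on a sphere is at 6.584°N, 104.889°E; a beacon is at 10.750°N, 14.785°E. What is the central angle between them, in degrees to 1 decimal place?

88.9°

In radians: φ₁ = 0.1149, φ₂ = 0.1876, Δλ = -90.104° = -1.5726 rad.
cos c = sin φ₁ sin φ₂ + cos φ₁ cos φ₂ cos Δλ = (0.1147)(0.1865) + (0.9934)(0.9825)(-0.0018) = 0.01962,
so c = arccos(0.01962) = 1.55118 rad.
So the angular separation is 88.9°.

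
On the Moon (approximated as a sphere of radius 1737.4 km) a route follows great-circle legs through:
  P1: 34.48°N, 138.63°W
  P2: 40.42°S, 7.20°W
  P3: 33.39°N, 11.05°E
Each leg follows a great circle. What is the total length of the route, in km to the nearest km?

6586 km

Leg P1→P2: central angle 2.4692 rad, distance 4290.0 km.
Leg P2→P3: central angle 1.3214 rad, distance 2295.7 km.
Total: 4290.0 + 2295.7 ≈ 6586 km.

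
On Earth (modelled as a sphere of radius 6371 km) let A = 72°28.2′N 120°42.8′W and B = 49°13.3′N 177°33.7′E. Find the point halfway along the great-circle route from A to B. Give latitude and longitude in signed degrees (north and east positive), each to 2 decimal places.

63.88°, -164.00°

The central angle between A and B is δ = 0.6176 rad.
With f = 0.5, the slerp weights are sin((1−f)δ)/sin δ = 0.5248 and sin(fδ)/sin δ = 0.5248.
Weighted sum of the unit vectors: (0.5248)·(-0.1538,-0.2590,0.9536) + (0.5248)·(-0.6525,0.0278,0.7572) = (-0.4232, -0.1213, 0.8979).
Converting back: φ = atan2(z, √(x²+y²)) = 63.88°, λ = atan2(y, x) = -164.00°.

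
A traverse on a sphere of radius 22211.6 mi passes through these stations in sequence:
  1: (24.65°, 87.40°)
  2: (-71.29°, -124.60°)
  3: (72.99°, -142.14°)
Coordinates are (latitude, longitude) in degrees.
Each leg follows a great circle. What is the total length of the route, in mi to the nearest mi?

106481 mi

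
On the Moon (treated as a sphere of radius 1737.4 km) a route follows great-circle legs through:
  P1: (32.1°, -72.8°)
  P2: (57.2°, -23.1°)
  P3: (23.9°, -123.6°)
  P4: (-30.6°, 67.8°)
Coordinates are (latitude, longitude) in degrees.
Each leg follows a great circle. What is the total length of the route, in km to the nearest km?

8652 km

Leg P1→P2: central angle 0.7325 rad, distance 1272.7 km.
Leg P2→P3: central angle 1.3178 rad, distance 2289.6 km.
Leg P3→P4: central angle 2.9298 rad, distance 5090.1 km.
Total: 1272.7 + 2289.6 + 5090.1 ≈ 8652 km.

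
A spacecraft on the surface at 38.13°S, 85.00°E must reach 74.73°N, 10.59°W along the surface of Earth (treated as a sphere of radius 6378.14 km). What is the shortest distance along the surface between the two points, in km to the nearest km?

14250 km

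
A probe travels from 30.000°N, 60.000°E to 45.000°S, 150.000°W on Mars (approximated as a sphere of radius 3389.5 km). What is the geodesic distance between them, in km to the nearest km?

8999 km

Let φ₁ = 0.5236 rad, φ₂ = -0.7854 rad, and Δλ = 2.6180 rad.
Haversine: a = sin²(Δφ/2) + cos φ₁ cos φ₂ sin²(Δλ/2) = 0.3706 + (0.8660)(0.7071)(0.9330) = 0.94194.
Central angle c = 2·arcsin(√a) = 2.65490 rad.
Distance = R·c = 3389.5 × 2.6549 ≈ 8999 km.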